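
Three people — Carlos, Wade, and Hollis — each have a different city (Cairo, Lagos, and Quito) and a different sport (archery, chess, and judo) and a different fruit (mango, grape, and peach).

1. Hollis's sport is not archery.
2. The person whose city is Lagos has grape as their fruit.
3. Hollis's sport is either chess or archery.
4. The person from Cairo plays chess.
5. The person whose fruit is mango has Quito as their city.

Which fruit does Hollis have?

With clues 1–4, grape is impossible for Hollis's fruit.
With clues 1–5, mango is impossible for Hollis's fruit.
That leaves peach.

peach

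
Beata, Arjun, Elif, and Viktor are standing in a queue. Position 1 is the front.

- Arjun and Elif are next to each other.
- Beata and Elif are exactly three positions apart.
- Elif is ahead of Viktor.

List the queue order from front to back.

Elif, Arjun, Viktor, Beata

From clues 1–2: Beata is in {1,4}.
From clues 1–3: Elif → position 1, Arjun → position 2, Viktor → position 3, Beata → position 4.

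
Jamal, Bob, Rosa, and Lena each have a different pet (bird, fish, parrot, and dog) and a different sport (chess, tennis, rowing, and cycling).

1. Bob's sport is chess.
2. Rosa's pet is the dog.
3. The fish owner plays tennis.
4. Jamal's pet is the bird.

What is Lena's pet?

fish

With clues 1–2, dog is impossible for Lena's pet.
With clues 1–4, bird and parrot are impossible for Lena's pet.
That leaves fish.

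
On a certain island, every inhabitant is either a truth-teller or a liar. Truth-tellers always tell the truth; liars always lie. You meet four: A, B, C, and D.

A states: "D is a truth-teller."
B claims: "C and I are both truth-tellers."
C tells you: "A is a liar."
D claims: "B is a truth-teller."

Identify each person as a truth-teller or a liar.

Consider A. Suppose A is a truth-teller.
Then no assignment of the remaining roles makes every statement match its speaker's type — contradiction.
So A is a liar.
With that fixed, C's statement is true, so C is a truth-teller.
Consider B. Suppose B is a truth-teller.
Then no assignment of the remaining roles makes every statement match its speaker's type — contradiction.
So B is a liar.
With that fixed, D's statement is false, so D is a liar.

A: liar, B: liar, C: truth-teller, D: liar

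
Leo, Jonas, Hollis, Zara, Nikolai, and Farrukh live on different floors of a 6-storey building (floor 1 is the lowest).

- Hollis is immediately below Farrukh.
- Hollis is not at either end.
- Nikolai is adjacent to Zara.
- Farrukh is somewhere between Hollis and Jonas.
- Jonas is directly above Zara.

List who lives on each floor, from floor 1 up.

Leo, Hollis, Farrukh, Nikolai, Zara, Jonas

From clue 1: Hollis is in {1,2,3,4,5}.
From clues 1–2: Hollis is in {2,3,4,5}.
From clues 1–4: Jonas is in {4,5,6}.
From clues 1–5: Leo → floor 1, Hollis → floor 2, Farrukh → floor 3, Nikolai → floor 4, Zara → floor 5, Jonas → floor 6.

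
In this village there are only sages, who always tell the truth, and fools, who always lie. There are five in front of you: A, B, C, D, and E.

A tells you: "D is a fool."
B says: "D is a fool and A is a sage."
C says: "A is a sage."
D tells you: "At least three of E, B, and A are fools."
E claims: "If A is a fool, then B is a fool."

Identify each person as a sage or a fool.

Consider A. Suppose A is a fool.
Then no assignment of the remaining roles makes every statement match its speaker's type — contradiction.
So A is a sage.
With that fixed, C's statement is true, so C is a sage.
With that fixed, D's statement is false, so D is a fool.
With that fixed, E's statement is true, so E is a sage.
With that fixed, B's statement is true, so B is a sage.

A: sage, B: sage, C: sage, D: fool, E: sage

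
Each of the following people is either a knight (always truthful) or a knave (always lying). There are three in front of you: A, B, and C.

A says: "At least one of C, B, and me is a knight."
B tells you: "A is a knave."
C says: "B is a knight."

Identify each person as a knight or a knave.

Consider A. Suppose A is a knave.
Then no assignment of the remaining roles makes every statement match its speaker's type — contradiction.
So A is a knight.
With that fixed, B's statement is false, so B is a knave.
With that fixed, C's statement is false, so C is a knave.

A: knight, B: knave, C: knave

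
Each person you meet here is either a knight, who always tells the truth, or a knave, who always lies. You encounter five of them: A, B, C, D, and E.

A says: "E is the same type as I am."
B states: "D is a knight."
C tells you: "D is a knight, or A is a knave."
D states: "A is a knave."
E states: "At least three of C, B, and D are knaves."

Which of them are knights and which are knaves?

A: knight, B: knave, C: knave, D: knave, E: knight

Consider A. Suppose A is a knave.
Then no assignment of the remaining roles makes every statement match its speaker's type — contradiction.
So A is a knight.
With that fixed, D's statement is false, so D is a knave.
With that fixed, B's statement is false, so B is a knave.
With that fixed, C's statement is false, so C is a knave.
With that fixed, E's statement is true, so E is a knight.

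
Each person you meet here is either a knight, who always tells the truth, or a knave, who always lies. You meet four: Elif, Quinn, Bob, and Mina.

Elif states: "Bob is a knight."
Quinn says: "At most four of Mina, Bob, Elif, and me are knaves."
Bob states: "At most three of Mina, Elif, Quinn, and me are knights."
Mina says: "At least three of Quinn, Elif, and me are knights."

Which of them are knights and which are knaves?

Regardless of anyone's role, Quinn's statement is true, so Quinn is a knight.
Consider Elif. Suppose Elif is a knave.
Then no assignment of the remaining roles makes every statement match its speaker's type — contradiction.
So Elif is a knight.
Consider Bob. Suppose Bob is a knave.
Then Elif's statement comes out false, contradicting Elif being a knight.
So Bob is a knight.
Consider Mina. Suppose Mina is a knight.
Then Bob's statement comes out false, contradicting Bob being a knight.
So Mina is a knave.

Elif: knight, Quinn: knight, Bob: knight, Mina: knave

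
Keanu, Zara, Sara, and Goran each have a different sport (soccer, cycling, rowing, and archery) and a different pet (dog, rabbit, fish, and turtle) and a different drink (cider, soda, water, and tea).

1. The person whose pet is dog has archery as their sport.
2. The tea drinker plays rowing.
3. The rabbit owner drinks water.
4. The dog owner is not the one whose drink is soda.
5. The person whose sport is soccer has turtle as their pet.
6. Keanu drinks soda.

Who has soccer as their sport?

With clues 1–6, Goran, Sara, and Zara are impossible for the one with sport soccer.
That leaves Keanu.

Keanu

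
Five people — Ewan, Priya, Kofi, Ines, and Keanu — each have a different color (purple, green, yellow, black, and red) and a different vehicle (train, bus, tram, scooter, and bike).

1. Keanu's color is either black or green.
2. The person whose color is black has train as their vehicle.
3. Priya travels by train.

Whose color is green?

Keanu

With clues 1–3, Ewan, Ines, Kofi, and Priya are impossible for the one with color green.
That leaves Keanu.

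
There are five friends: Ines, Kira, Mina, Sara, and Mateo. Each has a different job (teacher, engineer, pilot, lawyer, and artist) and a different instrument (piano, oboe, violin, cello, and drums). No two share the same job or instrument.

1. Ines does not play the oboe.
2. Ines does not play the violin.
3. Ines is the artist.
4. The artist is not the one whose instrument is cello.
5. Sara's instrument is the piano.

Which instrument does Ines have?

drums

Clue 1 rules out oboe for Ines's instrument.
With clues 1–2, violin is impossible for Ines's instrument.
With clues 1–4, cello is impossible for Ines's instrument.
With clues 1–5, piano is impossible for Ines's instrument.
That leaves drums.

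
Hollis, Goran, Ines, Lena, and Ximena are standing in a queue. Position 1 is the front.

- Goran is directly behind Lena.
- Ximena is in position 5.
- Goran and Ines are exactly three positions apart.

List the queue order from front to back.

From clue 1: Goran is in {2,3,4,5}.
From clues 1–2: Ximena → position 5.
From clues 1–3: Ines → position 1, Hollis → position 2, Lena → position 3, Goran → position 4.

Ines, Hollis, Lena, Goran, Ximena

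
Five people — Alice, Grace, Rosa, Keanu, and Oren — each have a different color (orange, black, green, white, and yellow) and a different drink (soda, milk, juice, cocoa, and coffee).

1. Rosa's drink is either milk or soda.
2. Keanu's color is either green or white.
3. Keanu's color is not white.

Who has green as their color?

With clues 1–3, Alice, Grace, Oren, and Rosa are impossible for the one with color green.
That leaves Keanu.

Keanu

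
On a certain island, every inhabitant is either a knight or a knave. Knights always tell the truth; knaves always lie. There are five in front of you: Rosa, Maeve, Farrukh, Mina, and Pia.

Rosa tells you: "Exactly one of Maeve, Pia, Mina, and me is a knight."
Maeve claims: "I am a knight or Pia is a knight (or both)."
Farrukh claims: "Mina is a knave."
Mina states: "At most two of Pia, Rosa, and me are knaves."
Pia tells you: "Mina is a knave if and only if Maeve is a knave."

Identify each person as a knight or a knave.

Consider Rosa. Suppose Rosa is a knight.
Then no assignment of the remaining roles makes every statement match its speaker's type — contradiction.
So Rosa is a knave.
Consider Maeve. Suppose Maeve is a knave.
Then no assignment of the remaining roles makes every statement match its speaker's type — contradiction.
So Maeve is a knight.
Consider Farrukh. Suppose Farrukh is a knight.
Then no assignment of the remaining roles makes every statement match its speaker's type — contradiction.
So Farrukh is a knave.
Consider Mina. Suppose Mina is a knave.
Then Farrukh's statement comes out true, contradicting Farrukh being a knave.
So Mina is a knight.
With that fixed, Pia's statement is true, so Pia is a knight.

Rosa: knave, Maeve: knight, Farrukh: knave, Mina: knight, Pia: knight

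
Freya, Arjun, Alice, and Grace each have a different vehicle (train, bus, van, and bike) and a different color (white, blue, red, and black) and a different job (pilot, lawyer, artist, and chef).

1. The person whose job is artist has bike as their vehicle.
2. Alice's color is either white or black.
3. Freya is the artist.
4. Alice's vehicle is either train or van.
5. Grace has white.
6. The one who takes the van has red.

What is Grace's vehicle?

bus

With clues 1–3, bike is impossible for Grace's vehicle.
With clues 1–6, train and van are impossible for Grace's vehicle.
That leaves bus.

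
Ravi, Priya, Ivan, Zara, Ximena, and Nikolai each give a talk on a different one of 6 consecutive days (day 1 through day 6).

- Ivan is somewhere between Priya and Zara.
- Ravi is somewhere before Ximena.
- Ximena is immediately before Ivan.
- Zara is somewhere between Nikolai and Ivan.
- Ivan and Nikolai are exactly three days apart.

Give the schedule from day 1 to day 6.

Ravi, Nikolai, Zara, Ximena, Ivan, Priya

From clue 1: Ivan is in {2,3,4,5}.
From clues 1–3: Ivan is in {4,5}.
From clues 1–5: Ravi → day 1, Nikolai → day 2, Zara → day 3, Ximena → day 4, Ivan → day 5, Priya → day 6.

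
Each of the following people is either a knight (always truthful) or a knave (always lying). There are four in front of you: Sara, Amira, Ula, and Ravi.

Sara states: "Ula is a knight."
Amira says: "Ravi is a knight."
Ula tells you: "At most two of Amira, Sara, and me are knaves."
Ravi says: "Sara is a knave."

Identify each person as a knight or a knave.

Consider Sara. Suppose Sara is a knave.
Then no assignment of the remaining roles makes every statement match its speaker's type — contradiction.
So Sara is a knight.
With that fixed, Ula's statement is true, so Ula is a knight.
With that fixed, Ravi's statement is false, so Ravi is a knave.
With that fixed, Amira's statement is false, so Amira is a knave.

Sara: knight, Amira: knave, Ula: knight, Ravi: knave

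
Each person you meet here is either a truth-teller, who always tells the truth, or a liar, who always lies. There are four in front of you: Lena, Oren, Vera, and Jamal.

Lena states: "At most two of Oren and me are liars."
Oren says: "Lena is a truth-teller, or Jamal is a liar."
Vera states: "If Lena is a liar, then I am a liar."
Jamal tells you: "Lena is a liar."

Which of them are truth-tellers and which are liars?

Regardless of anyone's role, Lena's statement is true, so Lena is a truth-teller.
With that fixed, Oren's statement is true, so Oren is a truth-teller.
With that fixed, Vera's statement is true, so Vera is a truth-teller.
With that fixed, Jamal's statement is false, so Jamal is a liar.

Lena: truth-teller, Oren: truth-teller, Vera: truth-teller, Jamal: liar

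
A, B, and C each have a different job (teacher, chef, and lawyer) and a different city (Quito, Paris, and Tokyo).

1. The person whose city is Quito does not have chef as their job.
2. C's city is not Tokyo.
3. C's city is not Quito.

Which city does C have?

With clues 1–2, Tokyo is impossible for C's city.
With clues 1–3, Quito is impossible for C's city.
That leaves Paris.

Paris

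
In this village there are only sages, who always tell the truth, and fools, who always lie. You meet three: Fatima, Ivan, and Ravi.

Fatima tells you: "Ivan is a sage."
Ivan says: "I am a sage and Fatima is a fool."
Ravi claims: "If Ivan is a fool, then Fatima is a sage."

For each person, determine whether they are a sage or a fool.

Consider Fatima. Suppose Fatima is a sage.
Then no assignment of the remaining roles makes every statement match its speaker's type — contradiction.
So Fatima is a fool.
Consider Ivan. Suppose Ivan is a sage.
Then Fatima's statement comes out true, contradicting Fatima being a fool.
So Ivan is a fool.
With that fixed, Ravi's statement is false, so Ravi is a fool.

Fatima: fool, Ivan: fool, Ravi: fool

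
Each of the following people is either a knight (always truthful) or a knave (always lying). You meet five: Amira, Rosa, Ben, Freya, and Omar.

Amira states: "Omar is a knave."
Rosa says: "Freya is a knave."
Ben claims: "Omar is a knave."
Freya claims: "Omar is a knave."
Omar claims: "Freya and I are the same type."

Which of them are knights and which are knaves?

Amira: knight, Rosa: knave, Ben: knight, Freya: knight, Omar: knave

Consider Amira. Suppose Amira is a knave.
Then no assignment of the remaining roles makes every statement match its speaker's type — contradiction.
So Amira is a knight.
Consider Rosa. Suppose Rosa is a knight.
Then no assignment of the remaining roles makes every statement match its speaker's type — contradiction.
So Rosa is a knave.
Consider Ben. Suppose Ben is a knave.
Then no assignment of the remaining roles makes every statement match its speaker's type — contradiction.
So Ben is a knight.
Consider Freya. Suppose Freya is a knave.
Then Rosa's statement comes out true, contradicting Rosa being a knave.
So Freya is a knight.
Consider Omar. Suppose Omar is a knight.
Then Amira's statement comes out false, contradicting Amira being a knight.
So Omar is a knave.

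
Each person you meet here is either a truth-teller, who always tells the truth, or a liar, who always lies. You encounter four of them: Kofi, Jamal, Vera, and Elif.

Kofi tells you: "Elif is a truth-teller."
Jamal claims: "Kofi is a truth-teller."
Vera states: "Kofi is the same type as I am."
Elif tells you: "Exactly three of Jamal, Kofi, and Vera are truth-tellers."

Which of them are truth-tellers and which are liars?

Consider Kofi. Suppose Kofi is a liar.
Then whichever role Vera has, Vera's statement has the wrong truth value — contradiction.
So Kofi is a truth-teller.
With that fixed, Jamal's statement is true, so Jamal is a truth-teller.
Consider Vera. Suppose Vera is a liar.
Then no assignment of the remaining roles makes every statement match its speaker's type — contradiction.
So Vera is a truth-teller.
With that fixed, Elif's statement is true, so Elif is a truth-teller.

Kofi: truth-teller, Jamal: truth-teller, Vera: truth-teller, Elif: truth-teller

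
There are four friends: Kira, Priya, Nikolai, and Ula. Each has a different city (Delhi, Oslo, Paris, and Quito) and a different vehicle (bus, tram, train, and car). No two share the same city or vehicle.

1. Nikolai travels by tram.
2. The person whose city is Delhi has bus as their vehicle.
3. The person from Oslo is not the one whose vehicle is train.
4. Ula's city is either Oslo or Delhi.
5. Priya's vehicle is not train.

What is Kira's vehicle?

train

Clue 1 rules out tram for Kira's vehicle.
With clues 1–5, bus and car are impossible for Kira's vehicle.
That leaves train.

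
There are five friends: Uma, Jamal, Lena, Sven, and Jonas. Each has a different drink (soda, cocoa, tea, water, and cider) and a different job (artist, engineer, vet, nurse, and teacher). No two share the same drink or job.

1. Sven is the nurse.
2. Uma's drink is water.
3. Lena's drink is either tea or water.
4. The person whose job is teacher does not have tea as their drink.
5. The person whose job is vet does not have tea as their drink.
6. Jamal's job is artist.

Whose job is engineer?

Lena

Clue 1 rules out Sven for the one with job engineer.
With clues 1–6, Jamal, Jonas, and Uma are impossible for the one with job engineer.
That leaves Lena.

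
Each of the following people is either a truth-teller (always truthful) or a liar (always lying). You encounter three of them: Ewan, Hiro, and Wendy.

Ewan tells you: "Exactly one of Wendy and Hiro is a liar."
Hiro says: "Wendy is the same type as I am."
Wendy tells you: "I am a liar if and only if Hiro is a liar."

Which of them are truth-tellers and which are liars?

Ewan: liar, Hiro: truth-teller, Wendy: truth-teller

Consider Ewan. Suppose Ewan is a truth-teller.
Then no assignment of the remaining roles makes every statement match its speaker's type — contradiction.
So Ewan is a liar.
Consider Hiro. Suppose Hiro is a liar.
Then whichever role Wendy has, Wendy's statement has the wrong truth value — contradiction.
So Hiro is a truth-teller.
Consider Wendy. Suppose Wendy is a liar.
Then Ewan's statement comes out true, contradicting Ewan being a liar.
So Wendy is a truth-teller.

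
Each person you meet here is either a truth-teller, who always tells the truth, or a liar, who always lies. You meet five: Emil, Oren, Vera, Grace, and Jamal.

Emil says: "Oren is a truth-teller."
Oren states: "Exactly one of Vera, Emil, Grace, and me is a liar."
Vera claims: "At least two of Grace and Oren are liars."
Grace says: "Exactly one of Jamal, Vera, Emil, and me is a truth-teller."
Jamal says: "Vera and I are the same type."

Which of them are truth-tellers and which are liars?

Emil: liar, Oren: liar, Vera: truth-teller, Grace: liar, Jamal: truth-teller

Consider Emil. Suppose Emil is a truth-teller.
Then no assignment of the remaining roles makes every statement match its speaker's type — contradiction.
So Emil is a liar.
Consider Oren. Suppose Oren is a truth-teller.
Then Emil's statement comes out true, contradicting Emil being a liar.
So Oren is a liar.
Consider Vera. Suppose Vera is a liar.
Then whichever role Jamal has, Jamal's statement has the wrong truth value — contradiction.
So Vera is a truth-teller.
Consider Grace. Suppose Grace is a truth-teller.
Then Vera's statement comes out false, contradicting Vera being a truth-teller.
So Grace is a liar.
Consider Jamal. Suppose Jamal is a liar.
Then Grace's statement comes out true, contradicting Grace being a liar.
So Jamal is a truth-teller.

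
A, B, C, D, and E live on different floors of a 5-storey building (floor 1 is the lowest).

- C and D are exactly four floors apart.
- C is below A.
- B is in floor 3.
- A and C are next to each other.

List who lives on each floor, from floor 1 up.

From clue 1: C is in {1,5}.
From clues 1–2: C → floor 1, D → floor 5.
From clues 1–3: B → floor 3.
From clues 1–4: A → floor 2, E → floor 4.

C, A, B, E, D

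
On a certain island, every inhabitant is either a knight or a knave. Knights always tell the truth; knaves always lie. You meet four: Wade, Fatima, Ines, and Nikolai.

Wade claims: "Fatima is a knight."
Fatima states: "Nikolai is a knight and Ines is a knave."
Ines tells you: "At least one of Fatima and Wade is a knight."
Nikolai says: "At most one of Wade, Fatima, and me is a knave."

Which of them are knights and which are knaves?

Consider Wade. Suppose Wade is a knight.
Then no assignment of the remaining roles makes every statement match its speaker's type — contradiction.
So Wade is a knave.
Consider Fatima. Suppose Fatima is a knight.
Then Wade's statement comes out true, contradicting Wade being a knave.
So Fatima is a knave.
With that fixed, Ines's statement is false, so Ines is a knave.
With that fixed, Nikolai's statement is false, so Nikolai is a knave.

Wade: knave, Fatima: knave, Ines: knave, Nikolai: knave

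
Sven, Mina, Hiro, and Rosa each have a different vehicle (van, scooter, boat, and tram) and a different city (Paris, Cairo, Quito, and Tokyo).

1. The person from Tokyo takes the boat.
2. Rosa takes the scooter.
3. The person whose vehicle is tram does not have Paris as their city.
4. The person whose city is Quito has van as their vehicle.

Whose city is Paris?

With clues 1–4, Hiro, Mina, and Sven are impossible for the one with city Paris.
That leaves Rosa.

Rosa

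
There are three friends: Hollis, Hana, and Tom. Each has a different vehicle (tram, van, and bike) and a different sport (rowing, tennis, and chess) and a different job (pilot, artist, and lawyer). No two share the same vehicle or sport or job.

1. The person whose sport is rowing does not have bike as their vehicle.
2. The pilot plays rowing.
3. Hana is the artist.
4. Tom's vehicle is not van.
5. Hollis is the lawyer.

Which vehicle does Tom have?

With clues 1–4, van is impossible for Tom's vehicle.
With clues 1–5, bike is impossible for Tom's vehicle.
That leaves tram.

tram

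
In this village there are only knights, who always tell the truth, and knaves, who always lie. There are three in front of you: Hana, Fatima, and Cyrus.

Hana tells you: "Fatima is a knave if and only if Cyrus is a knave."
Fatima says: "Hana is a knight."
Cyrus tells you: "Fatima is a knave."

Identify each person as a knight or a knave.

Consider Hana. Suppose Hana is a knight.
Then no assignment of the remaining roles makes every statement match its speaker's type — contradiction.
So Hana is a knave.
With that fixed, Fatima's statement is false, so Fatima is a knave.
With that fixed, Cyrus's statement is true, so Cyrus is a knight.

Hana: knave, Fatima: knave, Cyrus: knight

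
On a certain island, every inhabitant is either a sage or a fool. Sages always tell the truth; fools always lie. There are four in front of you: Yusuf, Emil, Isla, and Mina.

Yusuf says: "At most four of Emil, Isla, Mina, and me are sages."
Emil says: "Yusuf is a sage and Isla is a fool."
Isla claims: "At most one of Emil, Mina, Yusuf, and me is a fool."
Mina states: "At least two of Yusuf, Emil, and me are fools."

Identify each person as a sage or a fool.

Yusuf: sage, Emil: sage, Isla: fool, Mina: fool

Regardless of anyone's role, Yusuf's statement is true, so Yusuf is a sage.
Consider Emil. Suppose Emil is a fool.
Then whichever role Mina has, Mina's statement has the wrong truth value — contradiction.
So Emil is a sage.
With that fixed, Mina's statement is false, so Mina is a fool.
Consider Isla. Suppose Isla is a sage.
Then Emil's statement comes out false, contradicting Emil being a sage.
So Isla is a fool.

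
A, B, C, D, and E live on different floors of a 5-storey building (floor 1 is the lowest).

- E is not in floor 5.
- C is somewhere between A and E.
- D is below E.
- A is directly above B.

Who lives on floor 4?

With clues 1–3, D is ruled out for floor 4.
With clues 1–4, A, C, and E are ruled out for floor 4.
So floor 4 is B.

B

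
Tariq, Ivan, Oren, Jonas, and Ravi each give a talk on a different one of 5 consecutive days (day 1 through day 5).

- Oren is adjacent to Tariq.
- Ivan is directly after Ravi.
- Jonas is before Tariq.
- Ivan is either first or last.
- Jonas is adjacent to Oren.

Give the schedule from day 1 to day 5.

Jonas, Oren, Tariq, Ravi, Ivan

From clues 1–2: Jonas is in {1,3,5}.
From clues 1–3: Jonas is in {1,3}.
From clues 1–4: Jonas → day 1, Ravi → day 4, Ivan → day 5.
From clues 1–5: Oren → day 2, Tariq → day 3.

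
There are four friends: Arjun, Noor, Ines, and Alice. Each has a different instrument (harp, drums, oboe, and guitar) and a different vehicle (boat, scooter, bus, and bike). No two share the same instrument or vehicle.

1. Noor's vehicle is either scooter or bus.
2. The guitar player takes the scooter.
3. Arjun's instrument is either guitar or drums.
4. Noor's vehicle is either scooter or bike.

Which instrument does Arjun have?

drums

With clues 1–3, harp and oboe are impossible for Arjun's instrument.
With clues 1–4, guitar is impossible for Arjun's instrument.
That leaves drums.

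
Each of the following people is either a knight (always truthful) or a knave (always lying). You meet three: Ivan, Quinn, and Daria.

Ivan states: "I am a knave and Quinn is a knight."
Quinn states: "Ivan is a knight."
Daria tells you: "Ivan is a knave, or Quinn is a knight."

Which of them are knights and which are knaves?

Consider Ivan. Suppose Ivan is a knight.
Then Ivan's own statement would have to be true, but it can't be — contradiction.
So Ivan is a knave.
With that fixed, Quinn's statement is false, so Quinn is a knave.
With that fixed, Daria's statement is true, so Daria is a knight.

Ivan: knave, Quinn: knave, Daria: knight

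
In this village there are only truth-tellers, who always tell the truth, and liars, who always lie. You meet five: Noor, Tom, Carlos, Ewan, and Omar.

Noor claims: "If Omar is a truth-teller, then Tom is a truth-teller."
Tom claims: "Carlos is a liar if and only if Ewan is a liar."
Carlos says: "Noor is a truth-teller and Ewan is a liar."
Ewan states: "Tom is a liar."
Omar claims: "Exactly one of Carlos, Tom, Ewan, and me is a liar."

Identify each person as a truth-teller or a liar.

Noor: truth-teller, Tom: liar, Carlos: liar, Ewan: truth-teller, Omar: liar

Consider Noor. Suppose Noor is a liar.
Then no assignment of the remaining roles makes every statement match its speaker's type — contradiction.
So Noor is a truth-teller.
Consider Tom. Suppose Tom is a truth-teller.
Then no assignment of the remaining roles makes every statement match its speaker's type — contradiction.
So Tom is a liar.
With that fixed, Ewan's statement is true, so Ewan is a truth-teller.
With that fixed, Carlos's statement is false, so Carlos is a liar.
With that fixed, Omar's statement is false, so Omar is a liar.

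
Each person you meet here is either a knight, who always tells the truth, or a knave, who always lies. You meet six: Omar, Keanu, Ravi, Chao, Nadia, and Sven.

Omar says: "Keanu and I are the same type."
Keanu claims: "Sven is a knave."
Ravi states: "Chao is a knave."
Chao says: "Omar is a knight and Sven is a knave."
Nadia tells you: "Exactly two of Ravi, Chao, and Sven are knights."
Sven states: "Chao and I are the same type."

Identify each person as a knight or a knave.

Omar: knight, Keanu: knight, Ravi: knave, Chao: knight, Nadia: knave, Sven: knave

Consider Omar. Suppose Omar is a knave.
Then no assignment of the remaining roles makes every statement match its speaker's type — contradiction.
So Omar is a knight.
Consider Keanu. Suppose Keanu is a knave.
Then Omar's statement comes out false, contradicting Omar being a knight.
So Keanu is a knight.
Consider Ravi. Suppose Ravi is a knight.
Then no assignment of the remaining roles makes every statement match its speaker's type — contradiction.
So Ravi is a knave.
Consider Chao. Suppose Chao is a knave.
Then Ravi's statement comes out true, contradicting Ravi being a knave.
So Chao is a knight.
Consider Nadia. Suppose Nadia is a knight.
Then no assignment of the remaining roles makes every statement match its speaker's type — contradiction.
So Nadia is a knave.
Consider Sven. Suppose Sven is a knight.
Then Keanu's statement comes out false, contradicting Keanu being a knight.
So Sven is a knave.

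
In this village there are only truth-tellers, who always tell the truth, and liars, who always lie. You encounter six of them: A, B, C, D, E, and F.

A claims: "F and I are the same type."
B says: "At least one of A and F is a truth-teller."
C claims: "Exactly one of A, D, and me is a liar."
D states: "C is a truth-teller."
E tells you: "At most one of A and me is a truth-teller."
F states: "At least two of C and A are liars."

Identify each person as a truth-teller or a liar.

Consider A. Suppose A is a truth-teller.
Then whichever role E has, E's statement has the wrong truth value — contradiction.
So A is a liar.
With that fixed, E's statement is true, so E is a truth-teller.
Consider B. Suppose B is a liar.
Then no assignment of the remaining roles makes every statement match its speaker's type — contradiction.
So B is a truth-teller.
Consider C. Suppose C is a truth-teller.
Then no assignment of the remaining roles makes every statement match its speaker's type — contradiction.
So C is a liar.
With that fixed, D's statement is false, so D is a liar.
With that fixed, F's statement is true, so F is a truth-teller.

A: liar, B: truth-teller, C: liar, D: liar, E: truth-teller, F: truth-teller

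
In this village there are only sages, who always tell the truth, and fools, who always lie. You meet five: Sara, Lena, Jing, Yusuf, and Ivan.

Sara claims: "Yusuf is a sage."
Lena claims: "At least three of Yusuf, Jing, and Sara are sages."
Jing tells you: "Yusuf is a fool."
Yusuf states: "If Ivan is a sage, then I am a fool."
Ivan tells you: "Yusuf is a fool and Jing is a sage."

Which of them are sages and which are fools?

Consider Sara. Suppose Sara is a fool.
Then no assignment of the remaining roles makes every statement match its speaker's type — contradiction.
So Sara is a sage.
Consider Lena. Suppose Lena is a sage.
Then no assignment of the remaining roles makes every statement match its speaker's type — contradiction.
So Lena is a fool.
Consider Jing. Suppose Jing is a sage.
Then no assignment of the remaining roles makes every statement match its speaker's type — contradiction.
So Jing is a fool.
With that fixed, Ivan's statement is false, so Ivan is a fool.
With that fixed, Yusuf's statement is true, so Yusuf is a sage.

Sara: sage, Lena: fool, Jing: fool, Yusuf: sage, Ivan: fool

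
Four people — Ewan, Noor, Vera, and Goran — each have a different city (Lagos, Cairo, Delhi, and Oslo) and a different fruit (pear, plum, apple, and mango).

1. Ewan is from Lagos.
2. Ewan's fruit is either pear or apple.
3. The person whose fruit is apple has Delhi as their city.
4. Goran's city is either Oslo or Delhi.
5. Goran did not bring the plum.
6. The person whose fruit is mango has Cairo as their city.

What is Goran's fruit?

apple

With clues 1–3, pear is impossible for Goran's fruit.
With clues 1–5, plum is impossible for Goran's fruit.
With clues 1–6, mango is impossible for Goran's fruit.
That leaves apple.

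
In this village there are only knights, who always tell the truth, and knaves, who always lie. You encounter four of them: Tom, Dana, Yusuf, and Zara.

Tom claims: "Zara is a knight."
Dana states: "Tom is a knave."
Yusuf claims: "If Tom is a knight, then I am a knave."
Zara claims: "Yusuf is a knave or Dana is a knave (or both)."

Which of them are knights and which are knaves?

Consider Tom. Suppose Tom is a knight.
Then whichever role Yusuf has, Yusuf's statement has the wrong truth value — contradiction.
So Tom is a knave.
With that fixed, Dana's statement is true, so Dana is a knight.
With that fixed, Yusuf's statement is true, so Yusuf is a knight.
With that fixed, Zara's statement is false, so Zara is a knave.

Tom: knave, Dana: knight, Yusuf: knight, Zara: knave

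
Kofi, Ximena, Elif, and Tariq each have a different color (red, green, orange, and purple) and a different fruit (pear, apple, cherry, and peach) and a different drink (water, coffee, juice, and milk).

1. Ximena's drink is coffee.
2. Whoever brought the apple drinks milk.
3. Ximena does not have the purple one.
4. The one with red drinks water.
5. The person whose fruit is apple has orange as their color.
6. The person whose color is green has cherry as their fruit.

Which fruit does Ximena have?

With clues 1–2, apple is impossible for Ximena's fruit.
With clues 1–6, peach and pear are impossible for Ximena's fruit.
That leaves cherry.

cherry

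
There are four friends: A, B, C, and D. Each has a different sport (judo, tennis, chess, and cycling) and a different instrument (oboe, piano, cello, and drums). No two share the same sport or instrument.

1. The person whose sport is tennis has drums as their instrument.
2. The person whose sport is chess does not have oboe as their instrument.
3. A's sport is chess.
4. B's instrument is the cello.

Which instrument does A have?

piano

With clues 1–3, drums and oboe are impossible for A's instrument.
With clues 1–4, cello is impossible for A's instrument.
That leaves piano.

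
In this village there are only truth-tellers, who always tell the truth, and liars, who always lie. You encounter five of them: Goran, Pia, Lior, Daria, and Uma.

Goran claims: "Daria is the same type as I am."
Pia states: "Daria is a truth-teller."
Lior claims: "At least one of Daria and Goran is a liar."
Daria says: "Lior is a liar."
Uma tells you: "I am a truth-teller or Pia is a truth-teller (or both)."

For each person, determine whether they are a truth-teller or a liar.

Goran: truth-teller, Pia: truth-teller, Lior: liar, Daria: truth-teller, Uma: truth-teller

Consider Goran. Suppose Goran is a liar.
Then no assignment of the remaining roles makes every statement match its speaker's type — contradiction.
So Goran is a truth-teller.
Consider Pia. Suppose Pia is a liar.
Then no assignment of the remaining roles makes every statement match its speaker's type — contradiction.
So Pia is a truth-teller.
With that fixed, Uma's statement is true, so Uma is a truth-teller.
Consider Lior. Suppose Lior is a truth-teller.
Then no assignment of the remaining roles makes every statement match its speaker's type — contradiction.
So Lior is a liar.
With that fixed, Daria's statement is true, so Daria is a truth-teller.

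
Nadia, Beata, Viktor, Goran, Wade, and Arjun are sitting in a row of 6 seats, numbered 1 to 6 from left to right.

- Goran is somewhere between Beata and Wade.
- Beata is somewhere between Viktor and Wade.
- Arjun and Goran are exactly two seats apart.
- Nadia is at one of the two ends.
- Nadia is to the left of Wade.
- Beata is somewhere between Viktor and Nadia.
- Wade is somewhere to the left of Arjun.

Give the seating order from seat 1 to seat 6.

Nadia, Wade, Goran, Beata, Arjun, Viktor

From clue 1: Goran is in {2,3,4,5}.
From clues 1–2: Beata is in {2,3,4,5}.
From clues 1–4: Nadia is in {1,6}.
From clues 1–5: Nadia → seat 1.
From clues 1–6: Viktor → seat 6.
From clues 1–7: Wade → seat 2, Goran → seat 3, Beata → seat 4, Arjun → seat 5.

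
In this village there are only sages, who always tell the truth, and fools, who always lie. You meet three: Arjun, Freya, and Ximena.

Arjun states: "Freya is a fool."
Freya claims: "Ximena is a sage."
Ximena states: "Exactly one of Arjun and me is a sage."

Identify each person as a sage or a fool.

Consider Arjun. Suppose Arjun is a sage.
Then whichever role Ximena has, Ximena's statement has the wrong truth value — contradiction.
So Arjun is a fool.
Consider Freya. Suppose Freya is a fool.
Then Arjun's statement comes out true, contradicting Arjun being a fool.
So Freya is a sage.
Consider Ximena. Suppose Ximena is a fool.
Then Freya's statement comes out false, contradicting Freya being a sage.
So Ximena is a sage.

Arjun: fool, Freya: sage, Ximena: sage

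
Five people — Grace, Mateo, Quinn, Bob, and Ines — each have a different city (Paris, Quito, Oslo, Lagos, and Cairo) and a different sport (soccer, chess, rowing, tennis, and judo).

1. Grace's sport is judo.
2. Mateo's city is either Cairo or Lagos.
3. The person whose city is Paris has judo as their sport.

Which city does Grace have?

With clues 1–3, Cairo, Lagos, Oslo, and Quito are impossible for Grace's city.
That leaves Paris.

Paris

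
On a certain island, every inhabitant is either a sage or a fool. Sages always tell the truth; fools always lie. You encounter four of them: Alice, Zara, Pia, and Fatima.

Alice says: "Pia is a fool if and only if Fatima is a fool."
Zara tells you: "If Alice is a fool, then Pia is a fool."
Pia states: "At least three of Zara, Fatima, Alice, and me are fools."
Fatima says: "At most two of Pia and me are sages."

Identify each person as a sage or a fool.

Alice: fool, Zara: sage, Pia: fool, Fatima: sage

Regardless of anyone's role, Fatima's statement is true, so Fatima is a sage.
Consider Alice. Suppose Alice is a sage.
Then no assignment of the remaining roles makes every statement match its speaker's type — contradiction.
So Alice is a fool.
Consider Zara. Suppose Zara is a fool.
Then whichever role Pia has, Pia's statement has the wrong truth value — contradiction.
So Zara is a sage.
With that fixed, Pia's statement is false, so Pia is a fool.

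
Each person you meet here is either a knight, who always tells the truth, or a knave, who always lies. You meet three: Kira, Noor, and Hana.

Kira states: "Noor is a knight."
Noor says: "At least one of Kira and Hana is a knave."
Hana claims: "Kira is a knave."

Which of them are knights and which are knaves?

Consider Kira. Suppose Kira is a knave.
Then no assignment of the remaining roles makes every statement match its speaker's type — contradiction.
So Kira is a knight.
With that fixed, Hana's statement is false, so Hana is a knave.
With that fixed, Noor's statement is true, so Noor is a knight.

Kira: knight, Noor: knight, Hana: knave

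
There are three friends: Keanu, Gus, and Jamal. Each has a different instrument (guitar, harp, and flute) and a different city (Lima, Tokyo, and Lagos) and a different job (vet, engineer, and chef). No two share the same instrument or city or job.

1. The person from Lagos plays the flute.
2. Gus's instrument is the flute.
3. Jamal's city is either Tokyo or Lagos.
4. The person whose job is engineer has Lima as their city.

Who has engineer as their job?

With clues 1–4, Gus and Jamal are impossible for the one with job engineer.
That leaves Keanu.

Keanu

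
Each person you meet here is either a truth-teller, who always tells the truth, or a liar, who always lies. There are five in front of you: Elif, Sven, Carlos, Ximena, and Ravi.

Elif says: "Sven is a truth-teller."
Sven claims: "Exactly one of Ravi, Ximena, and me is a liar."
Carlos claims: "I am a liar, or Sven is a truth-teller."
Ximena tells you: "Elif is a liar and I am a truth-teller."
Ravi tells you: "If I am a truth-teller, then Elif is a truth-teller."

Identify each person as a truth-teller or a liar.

Consider Elif. Suppose Elif is a liar.
Then whichever role Ravi has, Ravi's statement has the wrong truth value — contradiction.
So Elif is a truth-teller.
With that fixed, Ximena's statement is false, so Ximena is a liar.
With that fixed, Ravi's statement is true, so Ravi is a truth-teller.
Consider Sven. Suppose Sven is a liar.
Then Elif's statement comes out false, contradicting Elif being a truth-teller.
So Sven is a truth-teller.
With that fixed, Carlos's statement is true, so Carlos is a truth-teller.

Elif: truth-teller, Sven: truth-teller, Carlos: truth-teller, Ximena: liar, Ravi: truth-teller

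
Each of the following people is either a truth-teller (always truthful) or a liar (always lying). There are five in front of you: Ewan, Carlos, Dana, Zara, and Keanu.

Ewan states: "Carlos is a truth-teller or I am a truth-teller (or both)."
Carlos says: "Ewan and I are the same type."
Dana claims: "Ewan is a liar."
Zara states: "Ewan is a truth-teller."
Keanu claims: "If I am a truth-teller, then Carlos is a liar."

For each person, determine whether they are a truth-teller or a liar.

Consider Ewan. Suppose Ewan is a liar.
Then whichever role Carlos has, Carlos's statement has the wrong truth value — contradiction.
So Ewan is a truth-teller.
With that fixed, Dana's statement is false, so Dana is a liar.
With that fixed, Zara's statement is true, so Zara is a truth-teller.
Consider Carlos. Suppose Carlos is a truth-teller.
Then whichever role Keanu has, Keanu's statement has the wrong truth value — contradiction.
So Carlos is a liar.
With that fixed, Keanu's statement is true, so Keanu is a truth-teller.

Ewan: truth-teller, Carlos: liar, Dana: liar, Zara: truth-teller, Keanu: truth-teller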